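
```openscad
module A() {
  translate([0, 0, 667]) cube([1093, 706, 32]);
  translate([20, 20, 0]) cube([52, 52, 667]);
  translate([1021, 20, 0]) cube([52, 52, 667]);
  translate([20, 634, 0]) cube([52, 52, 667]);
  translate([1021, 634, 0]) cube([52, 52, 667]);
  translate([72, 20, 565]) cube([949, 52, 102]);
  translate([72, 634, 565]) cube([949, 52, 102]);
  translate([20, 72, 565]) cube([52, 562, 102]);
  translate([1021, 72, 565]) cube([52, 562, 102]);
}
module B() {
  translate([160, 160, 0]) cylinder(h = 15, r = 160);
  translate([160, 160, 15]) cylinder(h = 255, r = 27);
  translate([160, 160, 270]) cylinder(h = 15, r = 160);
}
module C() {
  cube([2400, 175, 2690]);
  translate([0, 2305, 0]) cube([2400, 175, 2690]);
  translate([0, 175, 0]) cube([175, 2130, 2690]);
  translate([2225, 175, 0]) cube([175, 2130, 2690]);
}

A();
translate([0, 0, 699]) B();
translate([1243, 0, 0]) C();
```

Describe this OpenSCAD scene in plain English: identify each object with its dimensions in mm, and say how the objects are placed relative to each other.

A is a table: top 1093 mm (x) × 706 mm (y), 32 mm thick, upper face at z = 699 mm, on four 52×52 mm square legs, each inset 20 mm from the nearest pair of top edges, running from z = 0 to the bottom of the top. Four apron rails, 52 mm thick and 102 mm tall, run between adjacent legs with their top edges flush with the underside of the top and their outer faces flush with the legs' outer faces.

B is a spool: two coaxial disc flanges of radius 160 mm and thickness 15 mm, joined by a core cylinder of radius 27 mm and height 255 mm. The lower flange rests on z = 0 and the three cylinders share a vertical axis.

C is a box-shaped house frame (walls only): outside footprint 2400×2480 mm, wall height 2690 mm, wall thickness 175 mm. The two y-facing walls run the full x-width; the two x-facing walls fit between the inner faces of the y-facing walls.

The spool is on top of the table. The house frame is on the floor beside the table on its +x side.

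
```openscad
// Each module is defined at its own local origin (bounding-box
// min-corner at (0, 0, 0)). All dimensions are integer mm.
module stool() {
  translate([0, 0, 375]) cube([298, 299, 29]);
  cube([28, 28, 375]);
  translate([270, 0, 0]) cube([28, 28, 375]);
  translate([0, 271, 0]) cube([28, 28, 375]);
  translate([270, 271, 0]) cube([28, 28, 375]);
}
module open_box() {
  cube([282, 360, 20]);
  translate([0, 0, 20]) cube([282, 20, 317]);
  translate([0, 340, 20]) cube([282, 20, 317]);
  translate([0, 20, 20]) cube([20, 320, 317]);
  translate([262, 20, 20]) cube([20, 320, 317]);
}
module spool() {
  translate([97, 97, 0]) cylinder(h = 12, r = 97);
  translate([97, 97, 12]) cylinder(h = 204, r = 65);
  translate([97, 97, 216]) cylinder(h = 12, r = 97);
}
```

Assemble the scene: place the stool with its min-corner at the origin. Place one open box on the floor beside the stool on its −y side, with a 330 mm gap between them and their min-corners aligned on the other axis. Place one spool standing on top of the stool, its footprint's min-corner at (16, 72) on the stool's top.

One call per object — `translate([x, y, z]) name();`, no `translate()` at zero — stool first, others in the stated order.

stool();
translate([0, -690, 0]) open_box();
translate([16, 72, 404]) spool();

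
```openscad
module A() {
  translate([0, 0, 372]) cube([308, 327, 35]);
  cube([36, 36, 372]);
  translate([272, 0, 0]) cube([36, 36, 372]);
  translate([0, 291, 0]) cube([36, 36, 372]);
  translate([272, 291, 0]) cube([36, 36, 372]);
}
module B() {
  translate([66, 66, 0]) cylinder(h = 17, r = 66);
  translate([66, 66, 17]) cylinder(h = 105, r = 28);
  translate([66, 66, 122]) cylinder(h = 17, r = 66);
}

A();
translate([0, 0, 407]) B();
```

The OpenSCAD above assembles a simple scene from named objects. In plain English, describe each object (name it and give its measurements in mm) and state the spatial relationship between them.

A is a simple wooden stool: a rectangular seat 308 mm (x) by 327 mm (y), 35 mm thick, top face at z = 407 mm, on four square legs, each 36×36 mm in cross-section. The legs rest on z = 0, each flush with a corner of the seat.

B is a spool: two coaxial disc flanges of radius 66 mm and thickness 17 mm, joined by a core cylinder of radius 28 mm and height 105 mm. The lower flange rests on z = 0 and the three cylinders share a vertical axis.

The spool is on top of the stool.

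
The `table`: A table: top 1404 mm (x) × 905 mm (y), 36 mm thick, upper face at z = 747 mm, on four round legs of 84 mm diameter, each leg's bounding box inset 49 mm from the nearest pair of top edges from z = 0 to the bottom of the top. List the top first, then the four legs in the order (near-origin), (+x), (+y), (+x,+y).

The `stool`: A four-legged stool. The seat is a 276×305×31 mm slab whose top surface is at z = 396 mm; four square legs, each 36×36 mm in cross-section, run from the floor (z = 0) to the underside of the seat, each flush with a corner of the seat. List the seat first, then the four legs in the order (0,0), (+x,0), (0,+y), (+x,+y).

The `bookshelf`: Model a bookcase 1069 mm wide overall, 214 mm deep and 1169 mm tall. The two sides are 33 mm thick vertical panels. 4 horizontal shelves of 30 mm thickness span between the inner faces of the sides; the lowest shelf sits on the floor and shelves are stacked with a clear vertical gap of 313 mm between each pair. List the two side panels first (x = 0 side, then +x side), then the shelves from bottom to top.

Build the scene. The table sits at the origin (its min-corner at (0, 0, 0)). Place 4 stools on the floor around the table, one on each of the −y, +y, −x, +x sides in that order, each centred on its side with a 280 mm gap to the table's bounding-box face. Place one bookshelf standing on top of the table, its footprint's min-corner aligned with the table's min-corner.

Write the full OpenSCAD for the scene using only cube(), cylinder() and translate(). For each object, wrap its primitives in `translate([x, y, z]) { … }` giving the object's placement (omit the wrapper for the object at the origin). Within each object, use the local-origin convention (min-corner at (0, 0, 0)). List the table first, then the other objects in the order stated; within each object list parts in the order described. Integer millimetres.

translate([0, 0, 711]) cube([1404, 905, 36]);
translate([91, 91, 0]) cylinder(h = 711, r = 42);
translate([1313, 91, 0]) cylinder(h = 711, r = 42);
translate([91, 814, 0]) cylinder(h = 711, r = 42);
translate([1313, 814, 0]) cylinder(h = 711, r = 42);
translate([564, -585, 0]) {
  translate([0, 0, 365]) cube([276, 305, 31]);
  cube([36, 36, 365]);
  translate([240, 0, 0]) cube([36, 36, 365]);
  translate([0, 269, 0]) cube([36, 36, 365]);
  translate([240, 269, 0]) cube([36, 36, 365]);
}
translate([564, 1185, 0]) {
  translate([0, 0, 365]) cube([276, 305, 31]);
  cube([36, 36, 365]);
  translate([240, 0, 0]) cube([36, 36, 365]);
  translate([0, 269, 0]) cube([36, 36, 365]);
  translate([240, 269, 0]) cube([36, 36, 365]);
}
translate([-556, 300, 0]) {
  translate([0, 0, 365]) cube([276, 305, 31]);
  cube([36, 36, 365]);
  translate([240, 0, 0]) cube([36, 36, 365]);
  translate([0, 269, 0]) cube([36, 36, 365]);
  translate([240, 269, 0]) cube([36, 36, 365]);
}
translate([1684, 300, 0]) {
  translate([0, 0, 365]) cube([276, 305, 31]);
  cube([36, 36, 365]);
  translate([240, 0, 0]) cube([36, 36, 365]);
  translate([0, 269, 0]) cube([36, 36, 365]);
  translate([240, 269, 0]) cube([36, 36, 365]);
}
translate([0, 0, 747]) {
  cube([33, 214, 1169]);
  translate([1036, 0, 0]) cube([33, 214, 1169]);
  translate([33, 0, 0]) cube([1003, 214, 30]);
  translate([33, 0, 343]) cube([1003, 214, 30]);
  translate([33, 0, 686]) cube([1003, 214, 30]);
  translate([33, 0, 1029]) cube([1003, 214, 30]);
}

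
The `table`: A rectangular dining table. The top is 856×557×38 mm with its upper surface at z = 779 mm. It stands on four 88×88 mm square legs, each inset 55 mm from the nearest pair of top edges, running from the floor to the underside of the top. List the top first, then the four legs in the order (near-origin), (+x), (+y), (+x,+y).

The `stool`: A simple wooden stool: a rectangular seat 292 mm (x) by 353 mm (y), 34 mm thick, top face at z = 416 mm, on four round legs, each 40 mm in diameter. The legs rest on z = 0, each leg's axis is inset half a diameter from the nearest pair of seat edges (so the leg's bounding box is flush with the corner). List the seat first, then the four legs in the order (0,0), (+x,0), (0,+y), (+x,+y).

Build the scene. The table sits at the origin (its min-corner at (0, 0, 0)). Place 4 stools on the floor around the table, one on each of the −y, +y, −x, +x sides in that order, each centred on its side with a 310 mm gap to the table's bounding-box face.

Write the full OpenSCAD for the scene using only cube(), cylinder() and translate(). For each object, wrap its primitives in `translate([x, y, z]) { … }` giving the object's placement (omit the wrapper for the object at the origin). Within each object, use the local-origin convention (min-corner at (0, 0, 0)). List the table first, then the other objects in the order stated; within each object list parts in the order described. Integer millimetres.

translate([0, 0, 741]) cube([856, 557, 38]);
translate([55, 55, 0]) cube([88, 88, 741]);
translate([713, 55, 0]) cube([88, 88, 741]);
translate([55, 414, 0]) cube([88, 88, 741]);
translate([713, 414, 0]) cube([88, 88, 741]);
translate([282, -663, 0]) {
  translate([0, 0, 382]) cube([292, 353, 34]);
  translate([20, 20, 0]) cylinder(h = 382, r = 20);
  translate([272, 20, 0]) cylinder(h = 382, r = 20);
  translate([20, 333, 0]) cylinder(h = 382, r = 20);
  translate([272, 333, 0]) cylinder(h = 382, r = 20);
}
translate([282, 867, 0]) {
  translate([0, 0, 382]) cube([292, 353, 34]);
  translate([20, 20, 0]) cylinder(h = 382, r = 20);
  translate([272, 20, 0]) cylinder(h = 382, r = 20);
  translate([20, 333, 0]) cylinder(h = 382, r = 20);
  translate([272, 333, 0]) cylinder(h = 382, r = 20);
}
translate([-602, 102, 0]) {
  translate([0, 0, 382]) cube([292, 353, 34]);
  translate([20, 20, 0]) cylinder(h = 382, r = 20);
  translate([272, 20, 0]) cylinder(h = 382, r = 20);
  translate([20, 333, 0]) cylinder(h = 382, r = 20);
  translate([272, 333, 0]) cylinder(h = 382, r = 20);
}
translate([1166, 102, 0]) {
  translate([0, 0, 382]) cube([292, 353, 34]);
  translate([20, 20, 0]) cylinder(h = 382, r = 20);
  translate([272, 20, 0]) cylinder(h = 382, r = 20);
  translate([20, 333, 0]) cylinder(h = 382, r = 20);
  translate([272, 333, 0]) cylinder(h = 382, r = 20);
}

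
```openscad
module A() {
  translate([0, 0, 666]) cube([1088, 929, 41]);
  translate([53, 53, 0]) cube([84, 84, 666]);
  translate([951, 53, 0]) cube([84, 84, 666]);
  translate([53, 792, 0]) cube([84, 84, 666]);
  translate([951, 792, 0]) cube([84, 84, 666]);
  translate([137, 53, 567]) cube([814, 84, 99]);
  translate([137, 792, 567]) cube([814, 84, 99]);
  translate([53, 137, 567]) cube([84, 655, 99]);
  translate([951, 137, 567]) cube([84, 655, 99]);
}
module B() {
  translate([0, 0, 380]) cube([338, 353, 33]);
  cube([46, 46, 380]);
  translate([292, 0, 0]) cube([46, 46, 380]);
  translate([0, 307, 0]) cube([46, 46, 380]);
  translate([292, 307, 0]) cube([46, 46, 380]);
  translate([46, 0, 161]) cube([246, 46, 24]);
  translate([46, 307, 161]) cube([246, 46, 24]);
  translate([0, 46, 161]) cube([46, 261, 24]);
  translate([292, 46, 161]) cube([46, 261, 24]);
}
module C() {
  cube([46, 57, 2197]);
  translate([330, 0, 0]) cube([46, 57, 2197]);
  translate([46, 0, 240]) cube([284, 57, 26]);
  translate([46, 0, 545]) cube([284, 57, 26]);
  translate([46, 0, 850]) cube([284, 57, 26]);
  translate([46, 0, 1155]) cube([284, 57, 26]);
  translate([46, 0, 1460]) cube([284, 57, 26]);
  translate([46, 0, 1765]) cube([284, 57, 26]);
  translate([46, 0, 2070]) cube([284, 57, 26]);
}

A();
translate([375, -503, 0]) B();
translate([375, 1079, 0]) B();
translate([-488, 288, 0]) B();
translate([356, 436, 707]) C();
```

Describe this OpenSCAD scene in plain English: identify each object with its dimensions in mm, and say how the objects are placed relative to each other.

A is a table with a 1088×929 mm rectangular top, 41 mm thick, top surface at z = 707 mm, supported by four 84×84 mm square legs, each inset 53 mm from the nearest pair of top edges, running from the floor. Four apron rails, 84 mm thick and 99 mm tall, run between adjacent legs with their top edges flush with the underside of the top and their outer faces flush with the legs' outer faces.

B is a four-legged stool. The seat is a 338×353×33 mm slab whose top surface is at z = 413 mm; four square legs, each 46×46 mm in cross-section, run from the floor (z = 0) to the underside of the seat, each flush with a corner of the seat. Four stretchers, 46 mm wide and 24 mm tall, connect adjacent legs with their undersides at z = 161 mm, each running between the inner faces of the legs it joins and aligned with the legs' outer faces on the other axis.

C is a straight ladder. Two 46×57 mm vertical rails, 2197 mm tall, stand 376 mm apart (outside-to-outside) with their front faces coplanar on the −y side. 7 rungs, each 57 mm deep and 26 mm tall, span between the inner faces of the rails, front faces flush with the rails. The lowest rung's underside is at z = 240 mm and rungs are spaced 305 mm apart (underside to underside).

Three stools sit around the table at the −y, +y, −x sides. The ladder is on top of the table, centred.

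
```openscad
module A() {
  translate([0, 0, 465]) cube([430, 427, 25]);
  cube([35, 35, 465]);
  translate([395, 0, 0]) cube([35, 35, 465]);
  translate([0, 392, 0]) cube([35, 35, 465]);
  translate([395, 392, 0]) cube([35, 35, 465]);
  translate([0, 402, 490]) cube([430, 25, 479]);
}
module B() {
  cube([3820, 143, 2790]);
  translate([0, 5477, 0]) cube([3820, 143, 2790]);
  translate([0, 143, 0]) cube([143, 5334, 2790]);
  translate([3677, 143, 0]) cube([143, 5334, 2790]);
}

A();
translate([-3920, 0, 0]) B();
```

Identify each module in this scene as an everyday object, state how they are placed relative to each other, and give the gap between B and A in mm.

A is a chair. B is a house frame. The house frame is on the floor beside the chair on its −x side. The gap between the house frame and the chair is 100 mm.

The house frame's nearest face is 100 mm from the chair's −x face.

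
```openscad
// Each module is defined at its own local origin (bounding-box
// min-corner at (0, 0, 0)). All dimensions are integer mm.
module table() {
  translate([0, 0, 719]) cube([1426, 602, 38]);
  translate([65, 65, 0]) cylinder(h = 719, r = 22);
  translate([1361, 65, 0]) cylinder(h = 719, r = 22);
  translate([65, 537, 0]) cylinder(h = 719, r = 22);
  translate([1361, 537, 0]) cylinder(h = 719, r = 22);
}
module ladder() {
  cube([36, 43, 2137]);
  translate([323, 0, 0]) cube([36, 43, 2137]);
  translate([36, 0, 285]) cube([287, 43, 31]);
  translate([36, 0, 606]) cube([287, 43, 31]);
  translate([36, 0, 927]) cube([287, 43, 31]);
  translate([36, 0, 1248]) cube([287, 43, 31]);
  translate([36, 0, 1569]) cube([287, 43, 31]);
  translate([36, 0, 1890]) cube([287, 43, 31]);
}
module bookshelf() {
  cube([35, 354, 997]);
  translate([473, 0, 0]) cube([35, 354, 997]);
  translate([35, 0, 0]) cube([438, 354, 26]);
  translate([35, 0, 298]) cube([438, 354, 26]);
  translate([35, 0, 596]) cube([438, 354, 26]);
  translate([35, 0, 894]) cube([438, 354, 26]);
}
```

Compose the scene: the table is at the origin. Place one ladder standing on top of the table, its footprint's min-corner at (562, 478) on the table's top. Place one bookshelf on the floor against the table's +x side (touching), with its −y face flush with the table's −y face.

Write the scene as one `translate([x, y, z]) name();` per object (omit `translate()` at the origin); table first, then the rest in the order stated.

table();
translate([562, 478, 757]) ladder();
translate([1426, 0, 0]) bookshelf();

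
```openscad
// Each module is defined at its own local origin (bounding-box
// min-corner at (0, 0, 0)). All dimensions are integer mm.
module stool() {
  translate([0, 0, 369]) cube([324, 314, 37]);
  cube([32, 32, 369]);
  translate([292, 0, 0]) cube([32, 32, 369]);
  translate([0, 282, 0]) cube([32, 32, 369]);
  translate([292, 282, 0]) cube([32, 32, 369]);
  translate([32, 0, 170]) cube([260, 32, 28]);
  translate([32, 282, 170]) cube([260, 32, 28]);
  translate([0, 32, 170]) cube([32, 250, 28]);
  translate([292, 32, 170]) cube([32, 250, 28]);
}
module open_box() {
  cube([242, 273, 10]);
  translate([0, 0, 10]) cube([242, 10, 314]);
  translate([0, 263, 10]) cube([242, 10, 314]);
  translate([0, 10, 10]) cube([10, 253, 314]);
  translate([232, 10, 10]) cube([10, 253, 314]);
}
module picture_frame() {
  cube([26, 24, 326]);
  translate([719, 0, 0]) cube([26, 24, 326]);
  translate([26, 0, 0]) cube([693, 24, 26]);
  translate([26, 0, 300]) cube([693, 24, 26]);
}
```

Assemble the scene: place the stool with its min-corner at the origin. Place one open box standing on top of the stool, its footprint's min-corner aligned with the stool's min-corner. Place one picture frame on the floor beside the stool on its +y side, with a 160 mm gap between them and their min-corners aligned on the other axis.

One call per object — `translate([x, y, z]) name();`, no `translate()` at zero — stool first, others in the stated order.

stool();
translate([0, 0, 406]) open_box();
translate([0, 474, 0]) picture_frame();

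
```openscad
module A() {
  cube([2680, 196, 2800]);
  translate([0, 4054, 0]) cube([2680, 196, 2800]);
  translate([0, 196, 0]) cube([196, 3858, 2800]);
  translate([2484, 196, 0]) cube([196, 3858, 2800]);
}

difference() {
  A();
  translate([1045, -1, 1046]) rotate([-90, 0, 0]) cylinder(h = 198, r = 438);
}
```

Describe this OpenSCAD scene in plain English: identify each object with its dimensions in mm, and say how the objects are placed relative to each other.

A is the wall frame of a small rectangular building: four walls, each 2800 mm tall and 196 mm thick, enclosing a footprint 2680 mm (x) by 4250 mm (y) outside-to-outside, with no floor or roof. The front and back walls (the −y and +y sides) span the full width; the two side walls fit between them.

The house frame has a circular hole of radius 438 mm through its front wall, centred at (x = 1045, z = 1046).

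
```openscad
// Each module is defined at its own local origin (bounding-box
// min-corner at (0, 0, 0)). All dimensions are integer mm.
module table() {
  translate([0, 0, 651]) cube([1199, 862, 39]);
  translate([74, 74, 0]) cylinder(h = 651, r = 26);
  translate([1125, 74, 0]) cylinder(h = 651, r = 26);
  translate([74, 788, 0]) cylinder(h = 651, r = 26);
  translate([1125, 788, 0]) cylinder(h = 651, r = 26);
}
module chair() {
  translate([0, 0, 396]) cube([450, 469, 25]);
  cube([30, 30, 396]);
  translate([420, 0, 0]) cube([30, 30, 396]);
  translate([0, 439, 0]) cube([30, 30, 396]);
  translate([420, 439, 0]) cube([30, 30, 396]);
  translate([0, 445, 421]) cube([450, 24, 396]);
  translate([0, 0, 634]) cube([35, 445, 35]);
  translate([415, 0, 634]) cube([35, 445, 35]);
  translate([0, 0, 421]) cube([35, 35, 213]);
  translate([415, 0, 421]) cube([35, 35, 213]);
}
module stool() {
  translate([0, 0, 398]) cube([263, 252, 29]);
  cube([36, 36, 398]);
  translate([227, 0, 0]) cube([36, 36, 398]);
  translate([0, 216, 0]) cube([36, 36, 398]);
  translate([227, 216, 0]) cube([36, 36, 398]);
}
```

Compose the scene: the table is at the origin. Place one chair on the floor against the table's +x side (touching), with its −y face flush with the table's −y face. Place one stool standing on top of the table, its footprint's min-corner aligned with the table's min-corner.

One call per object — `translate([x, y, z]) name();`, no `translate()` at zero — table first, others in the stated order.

table();
translate([1199, 0, 0]) chair();
translate([0, 0, 690]) stool();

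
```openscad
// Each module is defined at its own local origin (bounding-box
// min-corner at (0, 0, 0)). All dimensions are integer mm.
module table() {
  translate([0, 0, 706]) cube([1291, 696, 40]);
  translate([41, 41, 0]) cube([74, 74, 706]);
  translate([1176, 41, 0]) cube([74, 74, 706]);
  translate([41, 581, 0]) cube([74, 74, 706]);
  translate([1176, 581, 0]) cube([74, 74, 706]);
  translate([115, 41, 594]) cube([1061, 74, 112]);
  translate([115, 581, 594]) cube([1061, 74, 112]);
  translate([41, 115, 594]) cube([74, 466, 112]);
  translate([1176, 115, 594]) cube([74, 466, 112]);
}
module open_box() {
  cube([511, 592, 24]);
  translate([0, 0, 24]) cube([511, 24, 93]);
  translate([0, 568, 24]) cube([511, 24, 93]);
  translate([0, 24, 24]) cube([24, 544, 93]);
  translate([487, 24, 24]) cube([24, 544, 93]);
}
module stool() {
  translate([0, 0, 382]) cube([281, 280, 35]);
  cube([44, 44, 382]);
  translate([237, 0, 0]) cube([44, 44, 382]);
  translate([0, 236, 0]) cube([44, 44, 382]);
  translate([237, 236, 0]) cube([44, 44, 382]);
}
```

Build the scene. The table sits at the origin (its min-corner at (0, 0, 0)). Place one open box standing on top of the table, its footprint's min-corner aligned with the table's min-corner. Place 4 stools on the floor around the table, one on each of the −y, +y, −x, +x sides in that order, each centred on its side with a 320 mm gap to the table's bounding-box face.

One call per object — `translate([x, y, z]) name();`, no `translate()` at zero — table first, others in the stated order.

table();
translate([0, 0, 746]) open_box();
translate([505, -600, 0]) stool();
translate([505, 1016, 0]) stool();
translate([-601, 208, 0]) stool();
translate([1611, 208, 0]) stool();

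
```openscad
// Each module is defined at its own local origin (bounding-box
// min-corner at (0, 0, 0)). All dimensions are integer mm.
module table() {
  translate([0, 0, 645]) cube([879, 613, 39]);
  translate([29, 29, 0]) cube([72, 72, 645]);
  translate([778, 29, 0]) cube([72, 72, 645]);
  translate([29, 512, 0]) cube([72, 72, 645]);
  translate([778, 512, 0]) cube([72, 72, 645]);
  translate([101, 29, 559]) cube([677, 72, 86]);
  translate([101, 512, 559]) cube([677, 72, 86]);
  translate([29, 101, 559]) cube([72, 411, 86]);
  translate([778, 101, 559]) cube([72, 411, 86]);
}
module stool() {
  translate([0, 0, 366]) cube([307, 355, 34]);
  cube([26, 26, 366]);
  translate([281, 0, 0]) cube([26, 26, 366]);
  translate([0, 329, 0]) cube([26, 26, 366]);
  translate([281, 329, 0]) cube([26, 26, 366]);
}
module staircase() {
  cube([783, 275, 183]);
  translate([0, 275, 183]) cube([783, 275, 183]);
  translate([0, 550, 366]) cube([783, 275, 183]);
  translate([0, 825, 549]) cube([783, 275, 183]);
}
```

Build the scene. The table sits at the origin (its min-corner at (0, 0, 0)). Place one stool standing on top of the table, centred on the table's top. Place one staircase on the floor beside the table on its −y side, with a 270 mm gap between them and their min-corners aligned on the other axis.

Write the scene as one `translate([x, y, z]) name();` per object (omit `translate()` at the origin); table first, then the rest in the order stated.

table();
translate([286, 129, 684]) stool();
translate([0, -1370, 0]) staircase();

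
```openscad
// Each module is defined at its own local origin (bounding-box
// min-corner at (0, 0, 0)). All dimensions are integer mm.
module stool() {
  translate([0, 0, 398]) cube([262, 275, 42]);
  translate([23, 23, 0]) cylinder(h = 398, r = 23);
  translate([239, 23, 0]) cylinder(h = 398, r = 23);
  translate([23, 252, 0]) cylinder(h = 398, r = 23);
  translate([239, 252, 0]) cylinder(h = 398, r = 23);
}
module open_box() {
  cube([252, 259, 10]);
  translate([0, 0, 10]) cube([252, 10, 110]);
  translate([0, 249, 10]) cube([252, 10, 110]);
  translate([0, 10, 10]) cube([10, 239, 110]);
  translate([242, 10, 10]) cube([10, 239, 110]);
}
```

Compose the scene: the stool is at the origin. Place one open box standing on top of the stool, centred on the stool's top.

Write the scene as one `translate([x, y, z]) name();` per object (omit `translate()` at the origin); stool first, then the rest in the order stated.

stool();
translate([5, 8, 440]) open_box();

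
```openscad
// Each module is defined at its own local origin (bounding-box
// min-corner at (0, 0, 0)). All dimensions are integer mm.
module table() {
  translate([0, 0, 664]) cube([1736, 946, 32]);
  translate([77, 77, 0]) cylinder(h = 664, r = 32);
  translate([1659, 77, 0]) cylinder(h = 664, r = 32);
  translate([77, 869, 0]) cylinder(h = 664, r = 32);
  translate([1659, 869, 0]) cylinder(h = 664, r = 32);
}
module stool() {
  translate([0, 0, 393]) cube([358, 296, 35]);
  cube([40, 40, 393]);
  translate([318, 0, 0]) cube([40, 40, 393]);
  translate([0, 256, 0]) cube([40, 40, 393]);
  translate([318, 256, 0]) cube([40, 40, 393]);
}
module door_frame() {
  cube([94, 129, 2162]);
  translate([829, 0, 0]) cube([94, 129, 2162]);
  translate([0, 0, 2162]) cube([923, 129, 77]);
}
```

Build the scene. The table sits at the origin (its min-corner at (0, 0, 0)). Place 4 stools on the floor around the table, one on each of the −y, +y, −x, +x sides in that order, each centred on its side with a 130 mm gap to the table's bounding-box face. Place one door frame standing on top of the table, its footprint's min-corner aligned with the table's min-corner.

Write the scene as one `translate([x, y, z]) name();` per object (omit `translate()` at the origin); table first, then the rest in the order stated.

table();
translate([689, -426, 0]) stool();
translate([689, 1076, 0]) stool();
translate([-488, 325, 0]) stool();
translate([1866, 325, 0]) stool();
translate([0, 0, 696]) door_frame();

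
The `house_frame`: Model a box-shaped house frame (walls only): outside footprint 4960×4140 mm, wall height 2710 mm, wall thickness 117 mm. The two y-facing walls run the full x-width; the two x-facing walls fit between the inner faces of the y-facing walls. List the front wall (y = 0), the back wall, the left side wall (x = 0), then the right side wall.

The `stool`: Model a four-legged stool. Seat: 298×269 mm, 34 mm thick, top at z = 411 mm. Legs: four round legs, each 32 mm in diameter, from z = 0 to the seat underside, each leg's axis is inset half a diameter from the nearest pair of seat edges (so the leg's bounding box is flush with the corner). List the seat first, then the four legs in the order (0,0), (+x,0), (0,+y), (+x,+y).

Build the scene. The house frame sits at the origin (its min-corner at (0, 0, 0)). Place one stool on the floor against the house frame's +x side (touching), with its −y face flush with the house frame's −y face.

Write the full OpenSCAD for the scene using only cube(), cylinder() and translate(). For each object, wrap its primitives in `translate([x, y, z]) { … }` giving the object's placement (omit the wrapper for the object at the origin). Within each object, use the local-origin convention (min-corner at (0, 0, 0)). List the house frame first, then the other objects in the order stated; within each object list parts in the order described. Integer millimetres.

cube([4960, 117, 2710]);
translate([0, 4023, 0]) cube([4960, 117, 2710]);
translate([0, 117, 0]) cube([117, 3906, 2710]);
translate([4843, 117, 0]) cube([117, 3906, 2710]);
translate([4960, 0, 0]) {
  translate([0, 0, 377]) cube([298, 269, 34]);
  translate([16, 16, 0]) cylinder(h = 377, r = 16);
  translate([282, 16, 0]) cylinder(h = 377, r = 16);
  translate([16, 253, 0]) cylinder(h = 377, r = 16);
  translate([282, 253, 0]) cylinder(h = 377, r = 16);
}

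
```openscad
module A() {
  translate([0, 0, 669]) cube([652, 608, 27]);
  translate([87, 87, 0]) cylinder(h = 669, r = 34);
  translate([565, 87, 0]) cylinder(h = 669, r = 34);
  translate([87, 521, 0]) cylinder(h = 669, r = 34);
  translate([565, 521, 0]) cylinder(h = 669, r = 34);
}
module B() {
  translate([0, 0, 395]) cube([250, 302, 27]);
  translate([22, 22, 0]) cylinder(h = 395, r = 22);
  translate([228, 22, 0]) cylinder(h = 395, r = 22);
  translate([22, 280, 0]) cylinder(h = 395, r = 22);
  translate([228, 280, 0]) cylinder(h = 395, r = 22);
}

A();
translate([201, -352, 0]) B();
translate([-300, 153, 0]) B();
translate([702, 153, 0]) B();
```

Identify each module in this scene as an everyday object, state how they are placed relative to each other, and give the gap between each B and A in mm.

Each stool's nearest face is 50 mm from the table's bounding box.

A is a table. B is a stool. Three stools sit around the table at the −y, −x, +x sides. The gap between each stool and the table is 50 mm.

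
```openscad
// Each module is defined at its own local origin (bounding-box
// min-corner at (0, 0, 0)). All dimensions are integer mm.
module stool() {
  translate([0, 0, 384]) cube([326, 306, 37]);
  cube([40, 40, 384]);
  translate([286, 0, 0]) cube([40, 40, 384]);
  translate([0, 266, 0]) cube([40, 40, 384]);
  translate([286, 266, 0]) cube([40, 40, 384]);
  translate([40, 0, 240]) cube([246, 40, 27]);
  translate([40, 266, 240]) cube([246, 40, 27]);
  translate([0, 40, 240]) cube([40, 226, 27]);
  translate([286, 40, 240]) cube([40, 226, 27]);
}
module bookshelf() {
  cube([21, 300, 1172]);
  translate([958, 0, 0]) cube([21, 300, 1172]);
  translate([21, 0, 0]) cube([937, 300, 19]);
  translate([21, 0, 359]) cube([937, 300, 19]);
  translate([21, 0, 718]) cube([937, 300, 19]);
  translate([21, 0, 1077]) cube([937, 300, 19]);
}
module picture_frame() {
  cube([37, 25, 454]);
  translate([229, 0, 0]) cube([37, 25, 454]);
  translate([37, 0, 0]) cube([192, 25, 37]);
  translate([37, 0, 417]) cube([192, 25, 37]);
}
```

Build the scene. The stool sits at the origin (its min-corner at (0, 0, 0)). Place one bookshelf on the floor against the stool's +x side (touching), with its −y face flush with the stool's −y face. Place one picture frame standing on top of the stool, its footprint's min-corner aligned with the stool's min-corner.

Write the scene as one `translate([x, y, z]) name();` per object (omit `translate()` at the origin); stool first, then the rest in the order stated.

stool();
translate([326, 0, 0]) bookshelf();
translate([0, 0, 421]) picture_frame();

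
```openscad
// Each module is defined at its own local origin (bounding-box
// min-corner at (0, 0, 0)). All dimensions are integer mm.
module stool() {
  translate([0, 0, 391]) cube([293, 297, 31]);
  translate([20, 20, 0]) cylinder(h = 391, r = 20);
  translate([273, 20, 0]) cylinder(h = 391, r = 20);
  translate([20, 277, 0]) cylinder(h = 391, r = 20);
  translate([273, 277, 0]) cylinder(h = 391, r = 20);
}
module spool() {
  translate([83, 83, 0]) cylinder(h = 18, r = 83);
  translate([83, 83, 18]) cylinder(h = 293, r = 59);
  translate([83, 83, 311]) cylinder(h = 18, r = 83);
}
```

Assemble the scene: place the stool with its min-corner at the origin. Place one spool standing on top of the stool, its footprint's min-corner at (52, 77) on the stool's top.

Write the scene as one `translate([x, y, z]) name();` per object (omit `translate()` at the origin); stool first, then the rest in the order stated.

stool();
translate([52, 77, 422]) spool();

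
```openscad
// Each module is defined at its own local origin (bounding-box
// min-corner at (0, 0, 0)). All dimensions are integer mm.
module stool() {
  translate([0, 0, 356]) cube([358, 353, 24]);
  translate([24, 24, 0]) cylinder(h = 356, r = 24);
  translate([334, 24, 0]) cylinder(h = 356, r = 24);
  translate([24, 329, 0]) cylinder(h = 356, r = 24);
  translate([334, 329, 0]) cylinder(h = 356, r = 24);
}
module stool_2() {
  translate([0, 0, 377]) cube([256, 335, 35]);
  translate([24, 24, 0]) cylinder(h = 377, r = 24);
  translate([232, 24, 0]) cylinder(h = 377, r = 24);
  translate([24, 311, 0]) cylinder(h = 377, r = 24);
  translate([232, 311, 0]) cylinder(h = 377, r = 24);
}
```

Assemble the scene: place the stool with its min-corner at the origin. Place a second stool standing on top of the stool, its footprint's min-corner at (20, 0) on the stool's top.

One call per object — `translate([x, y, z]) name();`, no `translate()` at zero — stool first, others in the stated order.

stool();
translate([20, 0, 380]) stool_2();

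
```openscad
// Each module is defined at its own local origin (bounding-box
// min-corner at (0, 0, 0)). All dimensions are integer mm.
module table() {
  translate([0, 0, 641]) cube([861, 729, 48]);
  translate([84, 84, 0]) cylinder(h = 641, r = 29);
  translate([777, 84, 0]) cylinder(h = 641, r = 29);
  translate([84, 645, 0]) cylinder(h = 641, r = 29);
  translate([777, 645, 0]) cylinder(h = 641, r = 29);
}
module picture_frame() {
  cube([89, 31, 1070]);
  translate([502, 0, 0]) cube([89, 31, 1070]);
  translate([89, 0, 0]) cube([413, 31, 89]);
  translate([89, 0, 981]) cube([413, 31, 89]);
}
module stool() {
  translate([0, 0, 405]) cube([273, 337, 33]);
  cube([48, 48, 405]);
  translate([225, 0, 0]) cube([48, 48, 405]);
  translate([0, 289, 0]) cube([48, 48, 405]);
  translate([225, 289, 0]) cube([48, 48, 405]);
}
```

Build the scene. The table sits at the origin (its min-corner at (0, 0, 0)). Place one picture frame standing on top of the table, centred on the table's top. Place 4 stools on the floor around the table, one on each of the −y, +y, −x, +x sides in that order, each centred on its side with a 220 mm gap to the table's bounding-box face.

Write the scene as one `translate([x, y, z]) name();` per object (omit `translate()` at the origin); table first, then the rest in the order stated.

table();
translate([135, 349, 689]) picture_frame();
translate([294, -557, 0]) stool();
translate([294, 949, 0]) stool();
translate([-493, 196, 0]) stool();
translate([1081, 196, 0]) stool();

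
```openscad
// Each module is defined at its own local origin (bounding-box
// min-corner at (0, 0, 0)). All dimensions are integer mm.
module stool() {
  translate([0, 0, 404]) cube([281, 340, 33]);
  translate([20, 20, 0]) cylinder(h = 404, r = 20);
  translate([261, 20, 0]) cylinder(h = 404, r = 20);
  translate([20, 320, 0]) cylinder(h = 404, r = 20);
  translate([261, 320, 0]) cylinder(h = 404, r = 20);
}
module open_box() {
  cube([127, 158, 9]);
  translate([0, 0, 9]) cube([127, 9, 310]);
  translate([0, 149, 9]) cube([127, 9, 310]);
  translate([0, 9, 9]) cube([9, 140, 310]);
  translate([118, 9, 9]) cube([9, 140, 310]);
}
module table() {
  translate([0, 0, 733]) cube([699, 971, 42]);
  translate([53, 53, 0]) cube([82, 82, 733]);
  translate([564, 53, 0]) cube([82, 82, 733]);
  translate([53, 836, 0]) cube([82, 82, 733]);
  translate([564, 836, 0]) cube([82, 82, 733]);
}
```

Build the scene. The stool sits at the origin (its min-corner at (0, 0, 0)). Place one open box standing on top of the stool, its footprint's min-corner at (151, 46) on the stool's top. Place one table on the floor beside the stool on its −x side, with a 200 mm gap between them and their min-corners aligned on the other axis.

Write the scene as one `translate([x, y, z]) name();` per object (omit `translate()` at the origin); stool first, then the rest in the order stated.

stool();
translate([151, 46, 437]) open_box();
translate([-899, 0, 0]) table();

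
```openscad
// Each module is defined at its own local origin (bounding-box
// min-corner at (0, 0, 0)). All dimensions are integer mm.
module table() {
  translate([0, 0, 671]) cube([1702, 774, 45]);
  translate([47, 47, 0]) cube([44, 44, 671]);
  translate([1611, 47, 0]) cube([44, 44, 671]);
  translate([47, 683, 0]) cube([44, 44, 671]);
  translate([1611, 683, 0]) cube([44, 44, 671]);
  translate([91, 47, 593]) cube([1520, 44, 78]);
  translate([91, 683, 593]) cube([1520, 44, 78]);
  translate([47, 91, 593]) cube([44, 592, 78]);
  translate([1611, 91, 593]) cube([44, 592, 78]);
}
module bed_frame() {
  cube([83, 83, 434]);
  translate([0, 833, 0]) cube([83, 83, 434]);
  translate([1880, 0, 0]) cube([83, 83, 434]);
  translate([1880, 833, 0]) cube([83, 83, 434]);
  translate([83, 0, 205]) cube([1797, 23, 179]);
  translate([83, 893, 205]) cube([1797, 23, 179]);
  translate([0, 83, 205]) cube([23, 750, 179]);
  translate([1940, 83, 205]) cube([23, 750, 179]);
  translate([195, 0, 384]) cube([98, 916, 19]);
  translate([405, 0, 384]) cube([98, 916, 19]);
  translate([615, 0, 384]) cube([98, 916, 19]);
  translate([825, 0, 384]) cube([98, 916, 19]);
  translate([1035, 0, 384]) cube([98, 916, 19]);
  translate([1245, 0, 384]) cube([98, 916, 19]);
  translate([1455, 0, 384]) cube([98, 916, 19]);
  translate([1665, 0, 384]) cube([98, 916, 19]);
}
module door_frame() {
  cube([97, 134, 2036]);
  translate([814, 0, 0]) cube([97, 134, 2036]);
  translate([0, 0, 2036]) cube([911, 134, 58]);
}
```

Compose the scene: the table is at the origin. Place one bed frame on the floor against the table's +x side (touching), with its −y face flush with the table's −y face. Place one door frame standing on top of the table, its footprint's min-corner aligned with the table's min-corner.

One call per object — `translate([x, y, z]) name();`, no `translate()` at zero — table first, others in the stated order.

table();
translate([1702, 0, 0]) bed_frame();
translate([0, 0, 716]) door_frame();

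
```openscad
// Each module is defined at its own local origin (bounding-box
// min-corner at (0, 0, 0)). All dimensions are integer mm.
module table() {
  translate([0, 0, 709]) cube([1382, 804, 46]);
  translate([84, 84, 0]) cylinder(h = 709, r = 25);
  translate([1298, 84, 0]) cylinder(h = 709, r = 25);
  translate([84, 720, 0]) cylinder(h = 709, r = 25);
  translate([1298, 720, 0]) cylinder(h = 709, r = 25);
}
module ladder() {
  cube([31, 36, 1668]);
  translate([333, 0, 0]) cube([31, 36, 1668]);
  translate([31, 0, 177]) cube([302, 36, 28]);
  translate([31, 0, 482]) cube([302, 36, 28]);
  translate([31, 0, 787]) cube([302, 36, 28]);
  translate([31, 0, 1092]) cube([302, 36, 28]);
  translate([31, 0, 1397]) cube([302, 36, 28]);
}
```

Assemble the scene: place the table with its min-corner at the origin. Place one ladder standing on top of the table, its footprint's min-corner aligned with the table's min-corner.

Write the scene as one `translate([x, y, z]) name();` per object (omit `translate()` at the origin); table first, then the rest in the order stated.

table();
translate([0, 0, 755]) ladder();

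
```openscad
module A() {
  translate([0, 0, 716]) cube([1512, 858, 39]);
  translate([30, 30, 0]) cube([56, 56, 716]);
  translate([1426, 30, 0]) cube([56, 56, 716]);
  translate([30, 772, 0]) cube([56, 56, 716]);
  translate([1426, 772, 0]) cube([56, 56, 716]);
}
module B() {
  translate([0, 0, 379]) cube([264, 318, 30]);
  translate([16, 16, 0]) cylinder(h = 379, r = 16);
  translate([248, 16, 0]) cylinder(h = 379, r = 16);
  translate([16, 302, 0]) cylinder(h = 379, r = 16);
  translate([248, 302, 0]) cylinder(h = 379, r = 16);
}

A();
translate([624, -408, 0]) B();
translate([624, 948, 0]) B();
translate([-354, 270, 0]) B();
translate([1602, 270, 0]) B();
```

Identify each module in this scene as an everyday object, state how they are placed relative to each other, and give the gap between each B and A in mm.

Each stool's nearest face is 90 mm from the table's bounding box.

A is a table. B is a stool. Four stools sit around the table at the −y, +y, −x, +x sides. The gap between each stool and the table is 90 mm.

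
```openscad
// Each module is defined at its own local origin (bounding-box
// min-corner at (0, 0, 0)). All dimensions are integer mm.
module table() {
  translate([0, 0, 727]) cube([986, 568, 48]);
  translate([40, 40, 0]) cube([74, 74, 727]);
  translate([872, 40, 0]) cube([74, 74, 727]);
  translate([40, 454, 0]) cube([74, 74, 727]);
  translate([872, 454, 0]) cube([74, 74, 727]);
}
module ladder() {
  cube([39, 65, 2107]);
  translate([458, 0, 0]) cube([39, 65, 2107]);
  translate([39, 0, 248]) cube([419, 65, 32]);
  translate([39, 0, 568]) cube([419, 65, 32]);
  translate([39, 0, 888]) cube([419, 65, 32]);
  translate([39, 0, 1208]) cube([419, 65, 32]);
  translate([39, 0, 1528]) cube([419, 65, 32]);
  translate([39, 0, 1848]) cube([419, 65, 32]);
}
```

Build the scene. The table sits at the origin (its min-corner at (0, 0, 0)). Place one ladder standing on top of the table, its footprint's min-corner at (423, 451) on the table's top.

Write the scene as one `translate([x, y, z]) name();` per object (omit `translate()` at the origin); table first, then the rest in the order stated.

table();
translate([423, 451, 775]) ladder();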